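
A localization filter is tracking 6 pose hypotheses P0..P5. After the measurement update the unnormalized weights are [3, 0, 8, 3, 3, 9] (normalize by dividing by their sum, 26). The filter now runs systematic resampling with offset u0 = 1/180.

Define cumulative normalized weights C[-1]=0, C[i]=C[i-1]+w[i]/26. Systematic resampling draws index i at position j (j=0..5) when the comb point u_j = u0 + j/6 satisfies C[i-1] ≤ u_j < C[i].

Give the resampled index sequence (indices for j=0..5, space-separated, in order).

0 2 2 3 5 5

C = [3/26, 3/26, 11/26, 7/13, 17/26, 1]
j=0: u_0=1/180 ∈ [0, 3/26) → index 0
j=1: u_1=31/180 ∈ [3/26, 11/26) → index 2
j=2: u_2=61/180 ∈ [3/26, 11/26) → index 2
j=3: u_3=91/180 ∈ [11/26, 7/13) → index 3
j=4: u_4=121/180 ∈ [17/26, 1) → index 5
j=5: u_5=151/180 ∈ [17/26, 1) → index 5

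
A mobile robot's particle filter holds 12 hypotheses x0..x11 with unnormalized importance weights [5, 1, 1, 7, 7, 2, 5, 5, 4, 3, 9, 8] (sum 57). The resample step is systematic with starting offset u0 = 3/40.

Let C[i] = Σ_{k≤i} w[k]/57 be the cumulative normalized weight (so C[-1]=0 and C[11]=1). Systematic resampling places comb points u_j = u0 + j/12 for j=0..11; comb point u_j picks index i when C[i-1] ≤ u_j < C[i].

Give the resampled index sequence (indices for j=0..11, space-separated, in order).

0 3 3 4 6 7 7 9 10 10 11 11

C = [5/57, 2/19, 7/57, 14/57, 7/19, 23/57, 28/57, 11/19, 37/57, 40/57, 49/57, 1]
j=0: u_0=3/40 ∈ [0, 5/57) → index 0
j=1: u_1=19/120 ∈ [7/57, 14/57) → index 3
j=2: u_2=29/120 ∈ [7/57, 14/57) → index 3
j=3: u_3=13/40 ∈ [14/57, 7/19) → index 4
j=4: u_4=49/120 ∈ [23/57, 28/57) → index 6
j=5: u_5=59/120 ∈ [28/57, 11/19) → index 7
j=6: u_6=23/40 ∈ [28/57, 11/19) → index 7
j=7: u_7=79/120 ∈ [37/57, 40/57) → index 9
j=8: u_8=89/120 ∈ [40/57, 49/57) → index 10
j=9: u_9=33/40 ∈ [40/57, 49/57) → index 10
j=10: u_10=109/120 ∈ [49/57, 1) → index 11
j=11: u_11=119/120 ∈ [49/57, 1) → index 11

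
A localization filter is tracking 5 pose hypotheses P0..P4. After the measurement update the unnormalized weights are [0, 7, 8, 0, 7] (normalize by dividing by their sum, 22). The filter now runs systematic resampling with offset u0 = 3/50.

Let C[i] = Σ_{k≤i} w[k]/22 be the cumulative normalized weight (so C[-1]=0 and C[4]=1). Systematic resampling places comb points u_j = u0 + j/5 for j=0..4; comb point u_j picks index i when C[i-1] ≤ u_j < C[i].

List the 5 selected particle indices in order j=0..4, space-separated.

C = [0, 7/22, 15/22, 15/22, 1]
j=0: u_0=3/50 ∈ [0, 7/22) → index 1
j=1: u_1=13/50 ∈ [0, 7/22) → index 1
j=2: u_2=23/50 ∈ [7/22, 15/22) → index 2
j=3: u_3=33/50 ∈ [7/22, 15/22) → index 2
j=4: u_4=43/50 ∈ [15/22, 1) → index 4

1 1 2 2 4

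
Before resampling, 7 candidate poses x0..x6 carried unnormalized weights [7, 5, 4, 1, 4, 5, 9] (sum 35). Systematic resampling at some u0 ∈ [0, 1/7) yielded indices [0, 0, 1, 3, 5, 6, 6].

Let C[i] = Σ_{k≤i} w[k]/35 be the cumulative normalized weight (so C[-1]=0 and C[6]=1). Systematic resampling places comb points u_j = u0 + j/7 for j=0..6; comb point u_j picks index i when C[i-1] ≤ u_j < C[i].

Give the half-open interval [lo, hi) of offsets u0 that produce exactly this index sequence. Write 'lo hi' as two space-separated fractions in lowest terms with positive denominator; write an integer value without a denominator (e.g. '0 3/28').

C = [1/5, 12/35, 16/35, 17/35, 3/5, 26/35, 1]
j=0 picked index 0: u0 ∈ [0, 1/5)
j=1 picked index 0: u0 ∈ [-1/7, 2/35)
j=2 picked index 1: u0 ∈ [-3/35, 2/35)
j=3 picked index 3: u0 ∈ [1/35, 2/35)
j=4 picked index 5: u0 ∈ [1/35, 6/35)
j=5 picked index 6: u0 ∈ [1/35, 2/7)
j=6 picked index 6: u0 ∈ [-4/35, 1/7)
intersection: [1/35, 2/35)

1/35 2/35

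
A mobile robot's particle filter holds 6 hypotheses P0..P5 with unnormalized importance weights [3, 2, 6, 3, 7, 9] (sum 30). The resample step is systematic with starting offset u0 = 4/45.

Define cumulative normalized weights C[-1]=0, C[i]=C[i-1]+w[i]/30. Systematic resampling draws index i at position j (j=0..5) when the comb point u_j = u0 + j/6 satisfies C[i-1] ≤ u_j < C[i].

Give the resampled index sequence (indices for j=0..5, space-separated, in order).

C = [1/10, 1/6, 11/30, 7/15, 7/10, 1]
j=0: u_0=4/45 ∈ [0, 1/10) → index 0
j=1: u_1=23/90 ∈ [1/6, 11/30) → index 2
j=2: u_2=19/45 ∈ [11/30, 7/15) → index 3
j=3: u_3=53/90 ∈ [7/15, 7/10) → index 4
j=4: u_4=34/45 ∈ [7/10, 1) → index 5
j=5: u_5=83/90 ∈ [7/10, 1) → index 5

0 2 3 4 5 5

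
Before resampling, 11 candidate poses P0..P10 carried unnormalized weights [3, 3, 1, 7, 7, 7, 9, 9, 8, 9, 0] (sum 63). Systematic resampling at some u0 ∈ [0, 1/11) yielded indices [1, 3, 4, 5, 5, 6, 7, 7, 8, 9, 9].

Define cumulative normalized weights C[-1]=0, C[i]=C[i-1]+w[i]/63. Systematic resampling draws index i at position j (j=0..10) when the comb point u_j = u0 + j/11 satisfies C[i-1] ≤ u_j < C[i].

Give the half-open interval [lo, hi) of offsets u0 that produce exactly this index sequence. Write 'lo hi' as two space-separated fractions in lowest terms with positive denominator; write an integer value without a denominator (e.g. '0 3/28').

2/33 8/99

C = [1/21, 2/21, 1/9, 2/9, 1/3, 4/9, 37/63, 46/63, 6/7, 1, 1]
j=0 picked index 1: u0 ∈ [1/21, 2/21)
j=1 picked index 3: u0 ∈ [2/99, 13/99)
j=2 picked index 4: u0 ∈ [4/99, 5/33)
j=3 picked index 5: u0 ∈ [2/33, 17/99)
j=4 picked index 5: u0 ∈ [-1/33, 8/99)
j=5 picked index 6: u0 ∈ [-1/99, 92/693)
j=6 picked index 7: u0 ∈ [29/693, 128/693)
j=7 picked index 7: u0 ∈ [-34/693, 65/693)
j=8 picked index 8: u0 ∈ [2/693, 10/77)
j=9 picked index 9: u0 ∈ [3/77, 2/11)
j=10 picked index 9: u0 ∈ [-4/77, 1/11)
intersection: [2/33, 8/99)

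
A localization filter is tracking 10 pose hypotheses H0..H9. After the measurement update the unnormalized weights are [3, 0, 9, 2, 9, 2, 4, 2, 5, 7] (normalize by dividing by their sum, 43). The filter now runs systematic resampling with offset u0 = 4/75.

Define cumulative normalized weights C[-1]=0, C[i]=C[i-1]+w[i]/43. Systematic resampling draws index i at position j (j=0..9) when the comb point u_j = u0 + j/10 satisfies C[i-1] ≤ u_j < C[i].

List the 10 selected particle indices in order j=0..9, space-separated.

C = [3/43, 3/43, 12/43, 14/43, 23/43, 25/43, 29/43, 31/43, 36/43, 1]
j=0: u_0=4/75 ∈ [0, 3/43) → index 0
j=1: u_1=23/150 ∈ [3/43, 12/43) → index 2
j=2: u_2=19/75 ∈ [3/43, 12/43) → index 2
j=3: u_3=53/150 ∈ [14/43, 23/43) → index 4
j=4: u_4=34/75 ∈ [14/43, 23/43) → index 4
j=5: u_5=83/150 ∈ [23/43, 25/43) → index 5
j=6: u_6=49/75 ∈ [25/43, 29/43) → index 6
j=7: u_7=113/150 ∈ [31/43, 36/43) → index 8
j=8: u_8=64/75 ∈ [36/43, 1) → index 9
j=9: u_9=143/150 ∈ [36/43, 1) → index 9

0 2 2 4 4 5 6 8 9 9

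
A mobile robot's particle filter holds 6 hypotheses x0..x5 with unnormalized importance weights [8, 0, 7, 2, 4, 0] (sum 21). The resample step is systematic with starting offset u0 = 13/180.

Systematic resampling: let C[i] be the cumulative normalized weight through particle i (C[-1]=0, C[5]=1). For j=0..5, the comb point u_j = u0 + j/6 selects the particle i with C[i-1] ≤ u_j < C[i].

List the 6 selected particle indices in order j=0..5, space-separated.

C = [8/21, 8/21, 5/7, 17/21, 1, 1]
j=0: u_0=13/180 ∈ [0, 8/21) → index 0
j=1: u_1=43/180 ∈ [0, 8/21) → index 0
j=2: u_2=73/180 ∈ [8/21, 5/7) → index 2
j=3: u_3=103/180 ∈ [8/21, 5/7) → index 2
j=4: u_4=133/180 ∈ [5/7, 17/21) → index 3
j=5: u_5=163/180 ∈ [17/21, 1) → index 4

0 0 2 2 3 4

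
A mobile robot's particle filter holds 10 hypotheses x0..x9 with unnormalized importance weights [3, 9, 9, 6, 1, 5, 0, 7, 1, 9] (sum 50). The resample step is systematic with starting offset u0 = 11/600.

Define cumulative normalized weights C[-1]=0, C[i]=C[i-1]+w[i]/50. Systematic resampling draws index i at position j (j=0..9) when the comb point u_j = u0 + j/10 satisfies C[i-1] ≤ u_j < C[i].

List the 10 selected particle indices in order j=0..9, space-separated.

C = [3/50, 6/25, 21/50, 27/50, 14/25, 33/50, 33/50, 4/5, 41/50, 1]
j=0: u_0=11/600 ∈ [0, 3/50) → index 0
j=1: u_1=71/600 ∈ [3/50, 6/25) → index 1
j=2: u_2=131/600 ∈ [3/50, 6/25) → index 1
j=3: u_3=191/600 ∈ [6/25, 21/50) → index 2
j=4: u_4=251/600 ∈ [6/25, 21/50) → index 2
j=5: u_5=311/600 ∈ [21/50, 27/50) → index 3
j=6: u_6=371/600 ∈ [14/25, 33/50) → index 5
j=7: u_7=431/600 ∈ [33/50, 4/5) → index 7
j=8: u_8=491/600 ∈ [4/5, 41/50) → index 8
j=9: u_9=551/600 ∈ [41/50, 1) → index 9

0 1 1 2 2 3 5 7 8 9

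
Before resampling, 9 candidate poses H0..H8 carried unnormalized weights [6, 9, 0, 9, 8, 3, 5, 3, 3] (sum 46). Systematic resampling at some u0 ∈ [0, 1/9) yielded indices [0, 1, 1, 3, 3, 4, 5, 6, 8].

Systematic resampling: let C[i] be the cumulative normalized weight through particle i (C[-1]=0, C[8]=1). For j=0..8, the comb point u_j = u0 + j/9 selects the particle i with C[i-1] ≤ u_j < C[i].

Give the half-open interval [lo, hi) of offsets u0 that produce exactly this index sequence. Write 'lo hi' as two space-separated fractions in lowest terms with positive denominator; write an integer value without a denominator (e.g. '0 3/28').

C = [3/23, 15/46, 15/46, 12/23, 16/23, 35/46, 20/23, 43/46, 1]
j=0 picked index 0: u0 ∈ [0, 3/23)
j=1 picked index 1: u0 ∈ [4/207, 89/414)
j=2 picked index 1: u0 ∈ [-19/207, 43/414)
j=3 picked index 3: u0 ∈ [-1/138, 13/69)
j=4 picked index 3: u0 ∈ [-49/414, 16/207)
j=5 picked index 4: u0 ∈ [-7/207, 29/207)
j=6 picked index 5: u0 ∈ [2/69, 13/138)
j=7 picked index 6: u0 ∈ [-7/414, 19/207)
j=8 picked index 8: u0 ∈ [19/414, 1/9)
intersection: [19/414, 16/207)

19/414 16/207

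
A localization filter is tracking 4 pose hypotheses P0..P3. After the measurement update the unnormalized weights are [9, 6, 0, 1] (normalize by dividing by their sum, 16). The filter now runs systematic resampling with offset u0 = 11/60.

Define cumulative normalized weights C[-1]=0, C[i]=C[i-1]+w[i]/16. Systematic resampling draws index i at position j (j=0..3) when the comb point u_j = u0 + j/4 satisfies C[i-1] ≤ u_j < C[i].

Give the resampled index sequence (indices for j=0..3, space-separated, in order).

0 0 1 1

C = [9/16, 15/16, 15/16, 1]
j=0: u_0=11/60 ∈ [0, 9/16) → index 0
j=1: u_1=13/30 ∈ [0, 9/16) → index 0
j=2: u_2=41/60 ∈ [9/16, 15/16) → index 1
j=3: u_3=14/15 ∈ [9/16, 15/16) → index 1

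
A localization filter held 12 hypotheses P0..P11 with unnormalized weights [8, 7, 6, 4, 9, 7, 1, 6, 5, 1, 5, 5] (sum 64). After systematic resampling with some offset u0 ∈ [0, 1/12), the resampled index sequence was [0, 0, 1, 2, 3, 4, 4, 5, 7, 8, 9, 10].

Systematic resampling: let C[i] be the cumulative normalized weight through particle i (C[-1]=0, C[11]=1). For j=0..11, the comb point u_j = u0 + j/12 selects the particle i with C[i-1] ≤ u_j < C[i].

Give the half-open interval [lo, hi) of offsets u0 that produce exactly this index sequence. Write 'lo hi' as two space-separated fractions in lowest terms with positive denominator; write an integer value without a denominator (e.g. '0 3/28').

C = [1/8, 15/64, 21/64, 25/64, 17/32, 41/64, 21/32, 3/4, 53/64, 27/32, 59/64, 1]
j=0 picked index 0: u0 ∈ [0, 1/8)
j=1 picked index 0: u0 ∈ [-1/12, 1/24)
j=2 picked index 1: u0 ∈ [-1/24, 13/192)
j=3 picked index 2: u0 ∈ [-1/64, 5/64)
j=4 picked index 3: u0 ∈ [-1/192, 11/192)
j=5 picked index 4: u0 ∈ [-5/192, 11/96)
j=6 picked index 4: u0 ∈ [-7/64, 1/32)
j=7 picked index 5: u0 ∈ [-5/96, 11/192)
j=8 picked index 7: u0 ∈ [-1/96, 1/12)
j=9 picked index 8: u0 ∈ [0, 5/64)
j=10 picked index 9: u0 ∈ [-1/192, 1/96)
j=11 picked index 10: u0 ∈ [-7/96, 1/192)
intersection: [0, 1/192)

0 1/192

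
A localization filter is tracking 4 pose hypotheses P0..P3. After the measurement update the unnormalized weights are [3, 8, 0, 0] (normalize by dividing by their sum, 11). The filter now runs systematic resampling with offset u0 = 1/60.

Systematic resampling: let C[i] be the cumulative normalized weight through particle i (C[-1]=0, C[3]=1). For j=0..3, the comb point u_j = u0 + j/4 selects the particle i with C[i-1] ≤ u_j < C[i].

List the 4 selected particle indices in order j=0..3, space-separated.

C = [3/11, 1, 1, 1]
j=0: u_0=1/60 ∈ [0, 3/11) → index 0
j=1: u_1=4/15 ∈ [0, 3/11) → index 0
j=2: u_2=31/60 ∈ [3/11, 1) → index 1
j=3: u_3=23/30 ∈ [3/11, 1) → index 1

0 0 1 1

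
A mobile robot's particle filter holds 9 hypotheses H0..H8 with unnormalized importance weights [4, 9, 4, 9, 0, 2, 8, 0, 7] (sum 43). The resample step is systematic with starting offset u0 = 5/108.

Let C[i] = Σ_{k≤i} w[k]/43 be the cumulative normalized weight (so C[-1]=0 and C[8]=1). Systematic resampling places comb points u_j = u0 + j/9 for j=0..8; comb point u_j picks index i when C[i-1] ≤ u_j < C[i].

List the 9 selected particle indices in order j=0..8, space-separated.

C = [4/43, 13/43, 17/43, 26/43, 26/43, 28/43, 36/43, 36/43, 1]
j=0: u_0=5/108 ∈ [0, 4/43) → index 0
j=1: u_1=17/108 ∈ [4/43, 13/43) → index 1
j=2: u_2=29/108 ∈ [4/43, 13/43) → index 1
j=3: u_3=41/108 ∈ [13/43, 17/43) → index 2
j=4: u_4=53/108 ∈ [17/43, 26/43) → index 3
j=5: u_5=65/108 ∈ [17/43, 26/43) → index 3
j=6: u_6=77/108 ∈ [28/43, 36/43) → index 6
j=7: u_7=89/108 ∈ [28/43, 36/43) → index 6
j=8: u_8=101/108 ∈ [36/43, 1) → index 8

0 1 1 2 3 3 6 6 8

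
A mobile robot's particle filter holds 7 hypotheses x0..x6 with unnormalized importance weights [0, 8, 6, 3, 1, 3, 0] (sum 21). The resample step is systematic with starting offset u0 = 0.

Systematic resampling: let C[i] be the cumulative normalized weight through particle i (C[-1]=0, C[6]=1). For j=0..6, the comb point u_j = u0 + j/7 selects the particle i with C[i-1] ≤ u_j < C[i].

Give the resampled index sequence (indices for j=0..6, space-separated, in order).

C = [0, 8/21, 2/3, 17/21, 6/7, 1, 1]
j=0: u_0=0 ∈ [0, 8/21) → index 1
j=1: u_1=1/7 ∈ [0, 8/21) → index 1
j=2: u_2=2/7 ∈ [0, 8/21) → index 1
j=3: u_3=3/7 ∈ [8/21, 2/3) → index 2
j=4: u_4=4/7 ∈ [8/21, 2/3) → index 2
j=5: u_5=5/7 ∈ [2/3, 17/21) → index 3
j=6: u_6=6/7 ∈ [6/7, 1) → index 5

1 1 1 2 2 3 5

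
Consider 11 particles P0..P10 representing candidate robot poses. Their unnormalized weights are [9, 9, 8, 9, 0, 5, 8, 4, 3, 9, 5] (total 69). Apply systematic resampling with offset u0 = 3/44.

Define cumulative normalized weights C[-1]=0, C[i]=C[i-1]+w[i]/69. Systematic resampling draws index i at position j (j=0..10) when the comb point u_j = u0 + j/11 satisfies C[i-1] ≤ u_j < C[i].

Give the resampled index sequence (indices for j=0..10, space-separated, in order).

0 1 1 2 3 5 6 7 8 9 10

C = [3/23, 6/23, 26/69, 35/69, 35/69, 40/69, 16/23, 52/69, 55/69, 64/69, 1]
j=0: u_0=3/44 ∈ [0, 3/23) → index 0
j=1: u_1=7/44 ∈ [3/23, 6/23) → index 1
j=2: u_2=1/4 ∈ [3/23, 6/23) → index 1
j=3: u_3=15/44 ∈ [6/23, 26/69) → index 2
j=4: u_4=19/44 ∈ [26/69, 35/69) → index 3
j=5: u_5=23/44 ∈ [35/69, 40/69) → index 5
j=6: u_6=27/44 ∈ [40/69, 16/23) → index 6
j=7: u_7=31/44 ∈ [16/23, 52/69) → index 7
j=8: u_8=35/44 ∈ [52/69, 55/69) → index 8
j=9: u_9=39/44 ∈ [55/69, 64/69) → index 9
j=10: u_10=43/44 ∈ [64/69, 1) → index 10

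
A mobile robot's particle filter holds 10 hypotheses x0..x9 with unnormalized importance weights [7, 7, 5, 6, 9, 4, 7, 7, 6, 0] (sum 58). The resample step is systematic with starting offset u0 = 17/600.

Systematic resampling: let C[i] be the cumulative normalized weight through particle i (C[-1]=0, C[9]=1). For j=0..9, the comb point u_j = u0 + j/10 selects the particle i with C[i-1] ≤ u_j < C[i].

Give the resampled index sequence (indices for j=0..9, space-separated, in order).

C = [7/58, 7/29, 19/58, 25/58, 17/29, 19/29, 45/58, 26/29, 1, 1]
j=0: u_0=17/600 ∈ [0, 7/58) → index 0
j=1: u_1=77/600 ∈ [7/58, 7/29) → index 1
j=2: u_2=137/600 ∈ [7/58, 7/29) → index 1
j=3: u_3=197/600 ∈ [19/58, 25/58) → index 3
j=4: u_4=257/600 ∈ [19/58, 25/58) → index 3
j=5: u_5=317/600 ∈ [25/58, 17/29) → index 4
j=6: u_6=377/600 ∈ [17/29, 19/29) → index 5
j=7: u_7=437/600 ∈ [19/29, 45/58) → index 6
j=8: u_8=497/600 ∈ [45/58, 26/29) → index 7
j=9: u_9=557/600 ∈ [26/29, 1) → index 8

0 1 1 3 3 4 5 6 7 8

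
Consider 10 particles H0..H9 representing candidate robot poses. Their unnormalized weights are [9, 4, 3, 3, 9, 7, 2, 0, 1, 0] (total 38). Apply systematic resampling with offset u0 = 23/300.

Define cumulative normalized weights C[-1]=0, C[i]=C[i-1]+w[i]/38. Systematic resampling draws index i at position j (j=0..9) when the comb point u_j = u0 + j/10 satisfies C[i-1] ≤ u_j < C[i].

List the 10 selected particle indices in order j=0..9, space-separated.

0 0 1 2 3 4 4 5 5 8

C = [9/38, 13/38, 8/19, 1/2, 14/19, 35/38, 37/38, 37/38, 1, 1]
j=0: u_0=23/300 ∈ [0, 9/38) → index 0
j=1: u_1=53/300 ∈ [0, 9/38) → index 0
j=2: u_2=83/300 ∈ [9/38, 13/38) → index 1
j=3: u_3=113/300 ∈ [13/38, 8/19) → index 2
j=4: u_4=143/300 ∈ [8/19, 1/2) → index 3
j=5: u_5=173/300 ∈ [1/2, 14/19) → index 4
j=6: u_6=203/300 ∈ [1/2, 14/19) → index 4
j=7: u_7=233/300 ∈ [14/19, 35/38) → index 5
j=8: u_8=263/300 ∈ [14/19, 35/38) → index 5
j=9: u_9=293/300 ∈ [37/38, 1) → index 8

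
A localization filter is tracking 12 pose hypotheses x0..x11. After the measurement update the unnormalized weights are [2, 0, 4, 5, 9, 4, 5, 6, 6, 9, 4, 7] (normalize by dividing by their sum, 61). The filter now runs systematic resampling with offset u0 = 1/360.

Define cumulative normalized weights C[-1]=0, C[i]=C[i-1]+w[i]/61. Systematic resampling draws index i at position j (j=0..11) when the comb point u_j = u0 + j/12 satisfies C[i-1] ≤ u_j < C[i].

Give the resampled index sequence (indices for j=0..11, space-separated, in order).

C = [2/61, 2/61, 6/61, 11/61, 20/61, 24/61, 29/61, 35/61, 41/61, 50/61, 54/61, 1]
j=0: u_0=1/360 ∈ [0, 2/61) → index 0
j=1: u_1=31/360 ∈ [2/61, 6/61) → index 2
j=2: u_2=61/360 ∈ [6/61, 11/61) → index 3
j=3: u_3=91/360 ∈ [11/61, 20/61) → index 4
j=4: u_4=121/360 ∈ [20/61, 24/61) → index 5
j=5: u_5=151/360 ∈ [24/61, 29/61) → index 6
j=6: u_6=181/360 ∈ [29/61, 35/61) → index 7
j=7: u_7=211/360 ∈ [35/61, 41/61) → index 8
j=8: u_8=241/360 ∈ [35/61, 41/61) → index 8
j=9: u_9=271/360 ∈ [41/61, 50/61) → index 9
j=10: u_10=301/360 ∈ [50/61, 54/61) → index 10
j=11: u_11=331/360 ∈ [54/61, 1) → index 11

0 2 3 4 5 6 7 8 8 9 10 11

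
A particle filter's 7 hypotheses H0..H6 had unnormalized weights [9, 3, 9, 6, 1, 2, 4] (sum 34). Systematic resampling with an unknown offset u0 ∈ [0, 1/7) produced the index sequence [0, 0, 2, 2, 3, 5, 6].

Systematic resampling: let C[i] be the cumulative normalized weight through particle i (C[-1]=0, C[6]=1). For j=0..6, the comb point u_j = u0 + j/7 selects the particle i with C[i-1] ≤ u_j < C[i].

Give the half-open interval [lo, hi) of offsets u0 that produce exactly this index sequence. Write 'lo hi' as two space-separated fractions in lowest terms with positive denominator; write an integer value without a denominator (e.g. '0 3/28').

13/119 29/238

C = [9/34, 6/17, 21/34, 27/34, 14/17, 15/17, 1]
j=0 picked index 0: u0 ∈ [0, 9/34)
j=1 picked index 0: u0 ∈ [-1/7, 29/238)
j=2 picked index 2: u0 ∈ [8/119, 79/238)
j=3 picked index 2: u0 ∈ [-9/119, 45/238)
j=4 picked index 3: u0 ∈ [11/238, 53/238)
j=5 picked index 5: u0 ∈ [13/119, 20/119)
j=6 picked index 6: u0 ∈ [3/119, 1/7)
intersection: [13/119, 29/238)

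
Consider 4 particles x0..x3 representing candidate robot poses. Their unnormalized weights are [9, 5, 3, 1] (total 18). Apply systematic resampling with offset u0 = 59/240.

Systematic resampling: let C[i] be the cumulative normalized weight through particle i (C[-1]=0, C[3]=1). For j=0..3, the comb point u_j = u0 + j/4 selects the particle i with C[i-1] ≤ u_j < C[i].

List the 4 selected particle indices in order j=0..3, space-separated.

0 0 1 3

C = [1/2, 7/9, 17/18, 1]
j=0: u_0=59/240 ∈ [0, 1/2) → index 0
j=1: u_1=119/240 ∈ [0, 1/2) → index 0
j=2: u_2=179/240 ∈ [1/2, 7/9) → index 1
j=3: u_3=239/240 ∈ [17/18, 1) → index 3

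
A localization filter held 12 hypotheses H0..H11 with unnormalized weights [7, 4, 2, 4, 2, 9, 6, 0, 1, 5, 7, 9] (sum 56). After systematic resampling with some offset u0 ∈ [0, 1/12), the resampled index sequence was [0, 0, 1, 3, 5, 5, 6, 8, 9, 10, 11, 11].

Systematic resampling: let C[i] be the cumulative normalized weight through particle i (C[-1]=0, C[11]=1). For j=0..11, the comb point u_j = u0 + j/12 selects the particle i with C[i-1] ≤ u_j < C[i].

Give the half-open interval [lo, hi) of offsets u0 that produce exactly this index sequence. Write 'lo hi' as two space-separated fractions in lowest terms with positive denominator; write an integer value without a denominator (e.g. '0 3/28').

C = [1/8, 11/56, 13/56, 17/56, 19/56, 1/2, 17/28, 17/28, 5/8, 5/7, 47/56, 1]
j=0 picked index 0: u0 ∈ [0, 1/8)
j=1 picked index 0: u0 ∈ [-1/12, 1/24)
j=2 picked index 1: u0 ∈ [-1/24, 5/168)
j=3 picked index 3: u0 ∈ [-1/56, 3/56)
j=4 picked index 5: u0 ∈ [1/168, 1/6)
j=5 picked index 5: u0 ∈ [-13/168, 1/12)
j=6 picked index 6: u0 ∈ [0, 3/28)
j=7 picked index 8: u0 ∈ [1/42, 1/24)
j=8 picked index 9: u0 ∈ [-1/24, 1/21)
j=9 picked index 10: u0 ∈ [-1/28, 5/56)
j=10 picked index 11: u0 ∈ [1/168, 1/6)
j=11 picked index 11: u0 ∈ [-13/168, 1/12)
intersection: [1/42, 5/168)

1/42 5/168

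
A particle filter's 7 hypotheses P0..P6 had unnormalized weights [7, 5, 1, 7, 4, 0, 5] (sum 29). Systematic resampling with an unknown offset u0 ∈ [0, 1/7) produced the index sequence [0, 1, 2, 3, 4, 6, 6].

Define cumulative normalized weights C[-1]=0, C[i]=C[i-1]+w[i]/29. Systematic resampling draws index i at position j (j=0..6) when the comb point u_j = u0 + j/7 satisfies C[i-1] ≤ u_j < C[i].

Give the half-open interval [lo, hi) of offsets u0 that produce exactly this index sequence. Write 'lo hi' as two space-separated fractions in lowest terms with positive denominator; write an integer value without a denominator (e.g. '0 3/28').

C = [7/29, 12/29, 13/29, 20/29, 24/29, 24/29, 1]
j=0 picked index 0: u0 ∈ [0, 7/29)
j=1 picked index 1: u0 ∈ [20/203, 55/203)
j=2 picked index 2: u0 ∈ [26/203, 33/203)
j=3 picked index 3: u0 ∈ [4/203, 53/203)
j=4 picked index 4: u0 ∈ [24/203, 52/203)
j=5 picked index 6: u0 ∈ [23/203, 2/7)
j=6 picked index 6: u0 ∈ [-6/203, 1/7)
intersection: [26/203, 1/7)

26/203 1/7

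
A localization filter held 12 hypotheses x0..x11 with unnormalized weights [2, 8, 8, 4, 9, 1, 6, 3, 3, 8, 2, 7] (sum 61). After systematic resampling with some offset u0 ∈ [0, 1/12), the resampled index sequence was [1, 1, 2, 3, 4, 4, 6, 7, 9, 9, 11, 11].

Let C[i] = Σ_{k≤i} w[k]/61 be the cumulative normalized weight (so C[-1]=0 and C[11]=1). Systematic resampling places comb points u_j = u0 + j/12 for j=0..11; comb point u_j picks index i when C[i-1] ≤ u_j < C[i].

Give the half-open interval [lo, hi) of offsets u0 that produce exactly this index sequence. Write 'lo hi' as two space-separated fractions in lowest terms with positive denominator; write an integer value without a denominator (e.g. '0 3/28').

10/183 59/732

C = [2/61, 10/61, 18/61, 22/61, 31/61, 32/61, 38/61, 41/61, 44/61, 52/61, 54/61, 1]
j=0 picked index 1: u0 ∈ [2/61, 10/61)
j=1 picked index 1: u0 ∈ [-37/732, 59/732)
j=2 picked index 2: u0 ∈ [-1/366, 47/366)
j=3 picked index 3: u0 ∈ [11/244, 27/244)
j=4 picked index 4: u0 ∈ [5/183, 32/183)
j=5 picked index 4: u0 ∈ [-41/732, 67/732)
j=6 picked index 6: u0 ∈ [3/122, 15/122)
j=7 picked index 7: u0 ∈ [29/732, 65/732)
j=8 picked index 9: u0 ∈ [10/183, 34/183)
j=9 picked index 9: u0 ∈ [-7/244, 25/244)
j=10 picked index 11: u0 ∈ [19/366, 1/6)
j=11 picked index 11: u0 ∈ [-23/732, 1/12)
intersection: [10/183, 59/732)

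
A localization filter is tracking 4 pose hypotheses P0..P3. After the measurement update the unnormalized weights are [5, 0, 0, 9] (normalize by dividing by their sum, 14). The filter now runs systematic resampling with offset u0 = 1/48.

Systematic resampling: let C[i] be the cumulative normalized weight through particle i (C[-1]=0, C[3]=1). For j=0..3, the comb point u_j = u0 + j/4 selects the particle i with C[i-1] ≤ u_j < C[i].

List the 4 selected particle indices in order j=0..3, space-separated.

C = [5/14, 5/14, 5/14, 1]
j=0: u_0=1/48 ∈ [0, 5/14) → index 0
j=1: u_1=13/48 ∈ [0, 5/14) → index 0
j=2: u_2=25/48 ∈ [5/14, 1) → index 3
j=3: u_3=37/48 ∈ [5/14, 1) → index 3

0 0 3 3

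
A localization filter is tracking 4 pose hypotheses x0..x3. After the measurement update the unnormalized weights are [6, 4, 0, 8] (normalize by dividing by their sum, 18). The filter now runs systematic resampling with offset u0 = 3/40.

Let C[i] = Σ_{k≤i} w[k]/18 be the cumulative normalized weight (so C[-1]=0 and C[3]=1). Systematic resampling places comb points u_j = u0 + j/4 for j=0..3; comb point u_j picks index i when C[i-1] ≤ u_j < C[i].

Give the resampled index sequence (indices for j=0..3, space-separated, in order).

0 0 3 3

C = [1/3, 5/9, 5/9, 1]
j=0: u_0=3/40 ∈ [0, 1/3) → index 0
j=1: u_1=13/40 ∈ [0, 1/3) → index 0
j=2: u_2=23/40 ∈ [5/9, 1) → index 3
j=3: u_3=33/40 ∈ [5/9, 1) → index 3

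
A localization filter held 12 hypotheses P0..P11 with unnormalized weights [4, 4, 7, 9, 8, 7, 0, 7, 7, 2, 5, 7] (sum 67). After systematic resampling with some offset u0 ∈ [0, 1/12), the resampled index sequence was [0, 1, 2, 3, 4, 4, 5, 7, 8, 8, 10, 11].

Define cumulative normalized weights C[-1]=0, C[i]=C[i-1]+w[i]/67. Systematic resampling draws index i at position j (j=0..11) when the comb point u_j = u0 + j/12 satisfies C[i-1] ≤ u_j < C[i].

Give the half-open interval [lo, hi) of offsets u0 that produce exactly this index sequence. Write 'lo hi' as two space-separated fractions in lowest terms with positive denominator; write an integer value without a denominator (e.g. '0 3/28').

C = [4/67, 8/67, 15/67, 24/67, 32/67, 39/67, 39/67, 46/67, 53/67, 55/67, 60/67, 1]
j=0 picked index 0: u0 ∈ [0, 4/67)
j=1 picked index 1: u0 ∈ [-19/804, 29/804)
j=2 picked index 2: u0 ∈ [-19/402, 23/402)
j=3 picked index 3: u0 ∈ [-7/268, 29/268)
j=4 picked index 4: u0 ∈ [5/201, 29/201)
j=5 picked index 4: u0 ∈ [-47/804, 49/804)
j=6 picked index 5: u0 ∈ [-3/134, 11/134)
j=7 picked index 7: u0 ∈ [-1/804, 83/804)
j=8 picked index 8: u0 ∈ [4/201, 25/201)
j=9 picked index 8: u0 ∈ [-17/268, 11/268)
j=10 picked index 10: u0 ∈ [-5/402, 25/402)
j=11 picked index 11: u0 ∈ [-17/804, 1/12)
intersection: [5/201, 29/804)

5/201 29/804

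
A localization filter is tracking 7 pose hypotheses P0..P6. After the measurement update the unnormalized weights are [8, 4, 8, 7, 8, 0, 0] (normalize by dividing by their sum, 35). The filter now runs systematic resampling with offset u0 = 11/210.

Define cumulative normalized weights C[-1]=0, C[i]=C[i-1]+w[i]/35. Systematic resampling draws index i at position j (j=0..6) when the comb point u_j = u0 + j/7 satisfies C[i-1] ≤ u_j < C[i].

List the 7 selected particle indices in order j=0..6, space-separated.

C = [8/35, 12/35, 4/7, 27/35, 1, 1, 1]
j=0: u_0=11/210 ∈ [0, 8/35) → index 0
j=1: u_1=41/210 ∈ [0, 8/35) → index 0
j=2: u_2=71/210 ∈ [8/35, 12/35) → index 1
j=3: u_3=101/210 ∈ [12/35, 4/7) → index 2
j=4: u_4=131/210 ∈ [4/7, 27/35) → index 3
j=5: u_5=23/30 ∈ [4/7, 27/35) → index 3
j=6: u_6=191/210 ∈ [27/35, 1) → index 4

0 0 1 2 3 3 4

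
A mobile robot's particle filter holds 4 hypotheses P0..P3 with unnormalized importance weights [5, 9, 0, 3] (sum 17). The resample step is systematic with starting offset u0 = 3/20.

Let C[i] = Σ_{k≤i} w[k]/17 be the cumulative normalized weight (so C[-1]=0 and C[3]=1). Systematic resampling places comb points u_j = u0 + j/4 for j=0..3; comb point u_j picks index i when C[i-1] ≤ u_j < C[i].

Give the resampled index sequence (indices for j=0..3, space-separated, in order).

C = [5/17, 14/17, 14/17, 1]
j=0: u_0=3/20 ∈ [0, 5/17) → index 0
j=1: u_1=2/5 ∈ [5/17, 14/17) → index 1
j=2: u_2=13/20 ∈ [5/17, 14/17) → index 1
j=3: u_3=9/10 ∈ [14/17, 1) → index 3

0 1 1 3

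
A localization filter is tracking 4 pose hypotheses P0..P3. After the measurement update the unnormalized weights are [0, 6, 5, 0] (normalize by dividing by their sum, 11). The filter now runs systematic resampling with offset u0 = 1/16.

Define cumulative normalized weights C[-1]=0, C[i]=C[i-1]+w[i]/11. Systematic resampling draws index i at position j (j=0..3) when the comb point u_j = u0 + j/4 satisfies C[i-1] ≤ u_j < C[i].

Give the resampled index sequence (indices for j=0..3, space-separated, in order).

C = [0, 6/11, 1, 1]
j=0: u_0=1/16 ∈ [0, 6/11) → index 1
j=1: u_1=5/16 ∈ [0, 6/11) → index 1
j=2: u_2=9/16 ∈ [6/11, 1) → index 2
j=3: u_3=13/16 ∈ [6/11, 1) → index 2

1 1 2 2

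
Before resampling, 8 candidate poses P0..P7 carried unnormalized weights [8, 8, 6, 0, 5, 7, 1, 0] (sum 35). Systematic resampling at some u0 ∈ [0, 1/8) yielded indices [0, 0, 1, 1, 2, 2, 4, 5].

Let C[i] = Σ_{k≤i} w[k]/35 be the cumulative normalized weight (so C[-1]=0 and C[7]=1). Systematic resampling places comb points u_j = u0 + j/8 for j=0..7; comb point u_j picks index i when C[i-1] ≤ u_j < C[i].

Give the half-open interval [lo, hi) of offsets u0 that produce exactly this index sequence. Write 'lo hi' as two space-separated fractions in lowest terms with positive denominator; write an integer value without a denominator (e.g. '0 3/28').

0 1/280

C = [8/35, 16/35, 22/35, 22/35, 27/35, 34/35, 1, 1]
j=0 picked index 0: u0 ∈ [0, 8/35)
j=1 picked index 0: u0 ∈ [-1/8, 29/280)
j=2 picked index 1: u0 ∈ [-3/140, 29/140)
j=3 picked index 1: u0 ∈ [-41/280, 23/280)
j=4 picked index 2: u0 ∈ [-3/70, 9/70)
j=5 picked index 2: u0 ∈ [-47/280, 1/280)
j=6 picked index 4: u0 ∈ [-17/140, 3/140)
j=7 picked index 5: u0 ∈ [-29/280, 27/280)
intersection: [0, 1/280)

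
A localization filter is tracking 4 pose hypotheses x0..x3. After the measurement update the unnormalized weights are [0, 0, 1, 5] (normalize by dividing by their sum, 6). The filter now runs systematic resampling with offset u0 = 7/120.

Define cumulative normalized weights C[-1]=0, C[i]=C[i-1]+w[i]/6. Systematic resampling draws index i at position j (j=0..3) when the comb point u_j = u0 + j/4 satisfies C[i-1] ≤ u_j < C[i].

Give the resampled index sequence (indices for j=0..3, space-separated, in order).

C = [0, 0, 1/6, 1]
j=0: u_0=7/120 ∈ [0, 1/6) → index 2
j=1: u_1=37/120 ∈ [1/6, 1) → index 3
j=2: u_2=67/120 ∈ [1/6, 1) → index 3
j=3: u_3=97/120 ∈ [1/6, 1) → index 3

2 3 3 3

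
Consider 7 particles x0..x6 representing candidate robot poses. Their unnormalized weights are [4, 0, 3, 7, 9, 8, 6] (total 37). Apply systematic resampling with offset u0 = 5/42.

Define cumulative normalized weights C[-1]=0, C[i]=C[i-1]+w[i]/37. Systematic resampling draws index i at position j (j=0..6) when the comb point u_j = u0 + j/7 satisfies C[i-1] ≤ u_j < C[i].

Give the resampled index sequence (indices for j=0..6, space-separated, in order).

C = [4/37, 4/37, 7/37, 14/37, 23/37, 31/37, 1]
j=0: u_0=5/42 ∈ [4/37, 7/37) → index 2
j=1: u_1=11/42 ∈ [7/37, 14/37) → index 3
j=2: u_2=17/42 ∈ [14/37, 23/37) → index 4
j=3: u_3=23/42 ∈ [14/37, 23/37) → index 4
j=4: u_4=29/42 ∈ [23/37, 31/37) → index 5
j=5: u_5=5/6 ∈ [23/37, 31/37) → index 5
j=6: u_6=41/42 ∈ [31/37, 1) → index 6

2 3 4 4 5 5 6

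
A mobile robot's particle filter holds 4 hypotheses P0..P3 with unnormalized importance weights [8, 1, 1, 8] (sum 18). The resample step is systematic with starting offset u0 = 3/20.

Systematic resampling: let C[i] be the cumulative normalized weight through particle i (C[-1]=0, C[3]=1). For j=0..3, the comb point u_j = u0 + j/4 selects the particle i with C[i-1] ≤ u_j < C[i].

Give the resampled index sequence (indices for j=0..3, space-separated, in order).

C = [4/9, 1/2, 5/9, 1]
j=0: u_0=3/20 ∈ [0, 4/9) → index 0
j=1: u_1=2/5 ∈ [0, 4/9) → index 0
j=2: u_2=13/20 ∈ [5/9, 1) → index 3
j=3: u_3=9/10 ∈ [5/9, 1) → index 3

0 0 3 3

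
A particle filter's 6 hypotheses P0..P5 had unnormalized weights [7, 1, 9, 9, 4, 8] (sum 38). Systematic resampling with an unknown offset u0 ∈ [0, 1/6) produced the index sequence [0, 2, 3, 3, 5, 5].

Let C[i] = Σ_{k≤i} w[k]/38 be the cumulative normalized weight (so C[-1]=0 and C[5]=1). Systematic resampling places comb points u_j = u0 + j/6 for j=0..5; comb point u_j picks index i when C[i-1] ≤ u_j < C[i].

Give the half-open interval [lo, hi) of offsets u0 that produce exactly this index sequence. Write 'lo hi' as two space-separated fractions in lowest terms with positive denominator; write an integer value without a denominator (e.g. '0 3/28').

C = [7/38, 4/19, 17/38, 13/19, 15/19, 1]
j=0 picked index 0: u0 ∈ [0, 7/38)
j=1 picked index 2: u0 ∈ [5/114, 16/57)
j=2 picked index 3: u0 ∈ [13/114, 20/57)
j=3 picked index 3: u0 ∈ [-1/19, 7/38)
j=4 picked index 5: u0 ∈ [7/57, 1/3)
j=5 picked index 5: u0 ∈ [-5/114, 1/6)
intersection: [7/57, 1/6)

7/57 1/6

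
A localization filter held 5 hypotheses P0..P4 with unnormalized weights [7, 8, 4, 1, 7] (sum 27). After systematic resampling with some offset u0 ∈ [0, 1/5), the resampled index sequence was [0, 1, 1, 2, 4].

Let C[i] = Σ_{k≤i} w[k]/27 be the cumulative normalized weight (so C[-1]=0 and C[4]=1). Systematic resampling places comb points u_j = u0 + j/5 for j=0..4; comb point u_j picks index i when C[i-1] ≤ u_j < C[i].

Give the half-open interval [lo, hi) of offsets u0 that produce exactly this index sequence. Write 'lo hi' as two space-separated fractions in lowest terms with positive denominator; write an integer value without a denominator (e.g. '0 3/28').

C = [7/27, 5/9, 19/27, 20/27, 1]
j=0 picked index 0: u0 ∈ [0, 7/27)
j=1 picked index 1: u0 ∈ [8/135, 16/45)
j=2 picked index 1: u0 ∈ [-19/135, 7/45)
j=3 picked index 2: u0 ∈ [-2/45, 14/135)
j=4 picked index 4: u0 ∈ [-8/135, 1/5)
intersection: [8/135, 14/135)

8/135 14/135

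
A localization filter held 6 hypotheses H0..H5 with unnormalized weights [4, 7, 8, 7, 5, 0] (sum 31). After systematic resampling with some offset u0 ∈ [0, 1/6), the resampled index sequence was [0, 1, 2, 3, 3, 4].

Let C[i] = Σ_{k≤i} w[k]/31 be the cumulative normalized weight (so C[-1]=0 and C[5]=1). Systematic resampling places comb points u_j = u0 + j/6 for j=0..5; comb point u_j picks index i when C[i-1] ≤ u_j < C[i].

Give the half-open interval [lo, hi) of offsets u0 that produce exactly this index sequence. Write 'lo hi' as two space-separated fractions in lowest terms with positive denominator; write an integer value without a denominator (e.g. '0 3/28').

C = [4/31, 11/31, 19/31, 26/31, 1, 1]
j=0 picked index 0: u0 ∈ [0, 4/31)
j=1 picked index 1: u0 ∈ [-7/186, 35/186)
j=2 picked index 2: u0 ∈ [2/93, 26/93)
j=3 picked index 3: u0 ∈ [7/62, 21/62)
j=4 picked index 3: u0 ∈ [-5/93, 16/93)
j=5 picked index 4: u0 ∈ [1/186, 1/6)
intersection: [7/62, 4/31)

7/62 4/31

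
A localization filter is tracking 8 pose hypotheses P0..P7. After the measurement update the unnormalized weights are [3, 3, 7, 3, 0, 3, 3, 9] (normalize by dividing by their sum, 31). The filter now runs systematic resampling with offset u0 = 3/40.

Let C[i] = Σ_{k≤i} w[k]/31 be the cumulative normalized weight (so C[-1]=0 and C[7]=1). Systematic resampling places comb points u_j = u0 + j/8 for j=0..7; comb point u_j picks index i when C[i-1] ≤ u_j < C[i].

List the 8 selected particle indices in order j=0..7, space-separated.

C = [3/31, 6/31, 13/31, 16/31, 16/31, 19/31, 22/31, 1]
j=0: u_0=3/40 ∈ [0, 3/31) → index 0
j=1: u_1=1/5 ∈ [6/31, 13/31) → index 2
j=2: u_2=13/40 ∈ [6/31, 13/31) → index 2
j=3: u_3=9/20 ∈ [13/31, 16/31) → index 3
j=4: u_4=23/40 ∈ [16/31, 19/31) → index 5
j=5: u_5=7/10 ∈ [19/31, 22/31) → index 6
j=6: u_6=33/40 ∈ [22/31, 1) → index 7
j=7: u_7=19/20 ∈ [22/31, 1) → index 7

0 2 2 3 5 6 7 7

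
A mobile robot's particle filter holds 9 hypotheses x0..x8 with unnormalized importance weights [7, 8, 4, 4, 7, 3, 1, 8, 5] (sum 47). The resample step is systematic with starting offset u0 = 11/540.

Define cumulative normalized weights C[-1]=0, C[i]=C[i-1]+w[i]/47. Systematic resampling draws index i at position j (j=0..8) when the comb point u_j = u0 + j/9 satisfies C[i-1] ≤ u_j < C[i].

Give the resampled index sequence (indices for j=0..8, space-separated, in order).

0 0 1 2 3 4 5 7 8

C = [7/47, 15/47, 19/47, 23/47, 30/47, 33/47, 34/47, 42/47, 1]
j=0: u_0=11/540 ∈ [0, 7/47) → index 0
j=1: u_1=71/540 ∈ [0, 7/47) → index 0
j=2: u_2=131/540 ∈ [7/47, 15/47) → index 1
j=3: u_3=191/540 ∈ [15/47, 19/47) → index 2
j=4: u_4=251/540 ∈ [19/47, 23/47) → index 3
j=5: u_5=311/540 ∈ [23/47, 30/47) → index 4
j=6: u_6=371/540 ∈ [30/47, 33/47) → index 5
j=7: u_7=431/540 ∈ [34/47, 42/47) → index 7
j=8: u_8=491/540 ∈ [42/47, 1) → index 8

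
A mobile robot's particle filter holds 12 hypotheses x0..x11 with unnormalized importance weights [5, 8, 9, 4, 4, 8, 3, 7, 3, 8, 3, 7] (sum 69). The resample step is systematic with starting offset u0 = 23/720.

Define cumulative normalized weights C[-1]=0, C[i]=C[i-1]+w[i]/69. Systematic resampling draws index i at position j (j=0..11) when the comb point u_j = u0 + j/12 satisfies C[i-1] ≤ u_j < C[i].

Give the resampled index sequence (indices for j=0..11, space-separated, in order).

0 1 2 2 3 5 5 7 8 9 10 11

C = [5/69, 13/69, 22/69, 26/69, 10/23, 38/69, 41/69, 16/23, 17/23, 59/69, 62/69, 1]
j=0: u_0=23/720 ∈ [0, 5/69) → index 0
j=1: u_1=83/720 ∈ [5/69, 13/69) → index 1
j=2: u_2=143/720 ∈ [13/69, 22/69) → index 2
j=3: u_3=203/720 ∈ [13/69, 22/69) → index 2
j=4: u_4=263/720 ∈ [22/69, 26/69) → index 3
j=5: u_5=323/720 ∈ [10/23, 38/69) → index 5
j=6: u_6=383/720 ∈ [10/23, 38/69) → index 5
j=7: u_7=443/720 ∈ [41/69, 16/23) → index 7
j=8: u_8=503/720 ∈ [16/23, 17/23) → index 8
j=9: u_9=563/720 ∈ [17/23, 59/69) → index 9
j=10: u_10=623/720 ∈ [59/69, 62/69) → index 10
j=11: u_11=683/720 ∈ [62/69, 1) → index 11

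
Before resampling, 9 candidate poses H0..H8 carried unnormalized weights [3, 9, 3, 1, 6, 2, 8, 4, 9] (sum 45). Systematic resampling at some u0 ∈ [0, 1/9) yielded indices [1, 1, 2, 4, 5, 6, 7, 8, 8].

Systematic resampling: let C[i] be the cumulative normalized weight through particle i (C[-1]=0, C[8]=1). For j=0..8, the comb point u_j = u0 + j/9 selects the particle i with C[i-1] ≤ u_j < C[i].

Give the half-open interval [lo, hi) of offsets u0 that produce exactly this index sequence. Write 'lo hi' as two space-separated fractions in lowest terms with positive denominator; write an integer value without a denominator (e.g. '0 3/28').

C = [1/15, 4/15, 1/3, 16/45, 22/45, 8/15, 32/45, 4/5, 1]
j=0 picked index 1: u0 ∈ [1/15, 4/15)
j=1 picked index 1: u0 ∈ [-2/45, 7/45)
j=2 picked index 2: u0 ∈ [2/45, 1/9)
j=3 picked index 4: u0 ∈ [1/45, 7/45)
j=4 picked index 5: u0 ∈ [2/45, 4/45)
j=5 picked index 6: u0 ∈ [-1/45, 7/45)
j=6 picked index 7: u0 ∈ [2/45, 2/15)
j=7 picked index 8: u0 ∈ [1/45, 2/9)
j=8 picked index 8: u0 ∈ [-4/45, 1/9)
intersection: [1/15, 4/45)

1/15 4/45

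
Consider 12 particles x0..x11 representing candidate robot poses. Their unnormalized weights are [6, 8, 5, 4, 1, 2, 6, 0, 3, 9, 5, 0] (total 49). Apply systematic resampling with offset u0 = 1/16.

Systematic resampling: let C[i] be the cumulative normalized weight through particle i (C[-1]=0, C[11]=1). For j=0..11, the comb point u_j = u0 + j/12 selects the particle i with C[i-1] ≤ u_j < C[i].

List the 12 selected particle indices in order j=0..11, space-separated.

C = [6/49, 2/7, 19/49, 23/49, 24/49, 26/49, 32/49, 32/49, 5/7, 44/49, 1, 1]
j=0: u_0=1/16 ∈ [0, 6/49) → index 0
j=1: u_1=7/48 ∈ [6/49, 2/7) → index 1
j=2: u_2=11/48 ∈ [6/49, 2/7) → index 1
j=3: u_3=5/16 ∈ [2/7, 19/49) → index 2
j=4: u_4=19/48 ∈ [19/49, 23/49) → index 3
j=5: u_5=23/48 ∈ [23/49, 24/49) → index 4
j=6: u_6=9/16 ∈ [26/49, 32/49) → index 6
j=7: u_7=31/48 ∈ [26/49, 32/49) → index 6
j=8: u_8=35/48 ∈ [5/7, 44/49) → index 9
j=9: u_9=13/16 ∈ [5/7, 44/49) → index 9
j=10: u_10=43/48 ∈ [5/7, 44/49) → index 9
j=11: u_11=47/48 ∈ [44/49, 1) → index 10

0 1 1 2 3 4 6 6 9 9 9 10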